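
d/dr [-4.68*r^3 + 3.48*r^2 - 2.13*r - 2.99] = -14.04*r^2 + 6.96*r - 2.13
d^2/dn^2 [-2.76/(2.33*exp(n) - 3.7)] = (-14.983764*exp(n) - 23.79396)*exp(n)/(2.33*exp(n) - 3.7)^3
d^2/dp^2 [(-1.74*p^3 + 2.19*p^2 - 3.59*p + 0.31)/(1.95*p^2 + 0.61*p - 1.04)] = (-7.105427357601e-15*p^5 - 7.105427357601e-15*p^4 - 40.864308*p^3 + 40.343706*p^2 - 52.762554*p + 1.670478)/(7.414875*p^6 + 6.958575*p^5 - 9.687015*p^4 - 7.195499*p^3 + 5.166408*p^2 + 1.979328*p - 1.124864)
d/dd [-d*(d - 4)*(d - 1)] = -3*d^2 + 10*d - 4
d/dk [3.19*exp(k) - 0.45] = 3.19*exp(k)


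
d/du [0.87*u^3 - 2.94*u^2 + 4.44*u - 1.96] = 2.61*u^2 - 5.88*u + 4.44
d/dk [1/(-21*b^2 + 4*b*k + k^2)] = 2*(-2*b - k)/(-21*b^2 + 4*b*k + k^2)^2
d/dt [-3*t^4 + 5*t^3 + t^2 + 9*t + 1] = -12*t^3 + 15*t^2 + 2*t + 9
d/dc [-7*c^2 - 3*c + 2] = -14*c - 3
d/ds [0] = 0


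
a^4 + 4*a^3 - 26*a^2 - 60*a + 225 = (a - 3)^2*(a + 5)^2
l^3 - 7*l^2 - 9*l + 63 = (l - 7)*(l - 3)*(l + 3)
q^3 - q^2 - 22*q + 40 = (q - 4)*(q - 2)*(q + 5)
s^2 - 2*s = s*(s - 2)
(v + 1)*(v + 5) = v^2 + 6*v + 5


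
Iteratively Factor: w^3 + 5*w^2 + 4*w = (w + 4)*(w^2 + w) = (w + 1)*(w + 4)*(w)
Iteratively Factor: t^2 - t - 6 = (t + 2)*(t - 3)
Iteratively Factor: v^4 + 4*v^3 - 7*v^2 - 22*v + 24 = (v + 3)*(v^3 + v^2 - 10*v + 8) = (v - 2)*(v + 3)*(v^2 + 3*v - 4) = (v - 2)*(v + 3)*(v + 4)*(v - 1)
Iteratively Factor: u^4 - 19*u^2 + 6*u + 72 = (u - 3)*(u^3 + 3*u^2 - 10*u - 24) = (u - 3)^2*(u^2 + 6*u + 8) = (u - 3)^2*(u + 4)*(u + 2)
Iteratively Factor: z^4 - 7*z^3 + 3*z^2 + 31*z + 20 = (z + 1)*(z^3 - 8*z^2 + 11*z + 20) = (z - 5)*(z + 1)*(z^2 - 3*z - 4) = (z - 5)*(z + 1)^2*(z - 4)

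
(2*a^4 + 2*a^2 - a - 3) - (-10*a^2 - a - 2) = 2*a^4 + 12*a^2 - 1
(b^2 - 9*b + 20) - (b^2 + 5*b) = 20 - 14*b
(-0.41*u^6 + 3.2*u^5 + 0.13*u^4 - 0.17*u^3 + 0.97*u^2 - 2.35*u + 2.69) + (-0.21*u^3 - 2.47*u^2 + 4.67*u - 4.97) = -0.41*u^6 + 3.2*u^5 + 0.13*u^4 - 0.38*u^3 - 1.5*u^2 + 2.32*u - 2.28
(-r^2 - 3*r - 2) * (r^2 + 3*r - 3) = -r^4 - 6*r^3 - 8*r^2 + 3*r + 6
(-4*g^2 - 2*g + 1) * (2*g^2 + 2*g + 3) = -8*g^4 - 12*g^3 - 14*g^2 - 4*g + 3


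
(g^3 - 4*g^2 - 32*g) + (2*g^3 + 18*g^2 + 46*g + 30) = 3*g^3 + 14*g^2 + 14*g + 30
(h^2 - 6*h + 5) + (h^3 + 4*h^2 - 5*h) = h^3 + 5*h^2 - 11*h + 5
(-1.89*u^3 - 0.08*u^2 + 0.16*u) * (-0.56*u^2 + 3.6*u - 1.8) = 1.0584*u^5 - 6.7592*u^4 + 3.0244*u^3 + 0.72*u^2 - 0.288*u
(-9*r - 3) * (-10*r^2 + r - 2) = 90*r^3 + 21*r^2 + 15*r + 6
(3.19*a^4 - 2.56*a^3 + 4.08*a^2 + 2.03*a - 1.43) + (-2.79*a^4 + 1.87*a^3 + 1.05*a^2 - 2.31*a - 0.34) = 0.4*a^4 - 0.69*a^3 + 5.13*a^2 - 0.28*a - 1.77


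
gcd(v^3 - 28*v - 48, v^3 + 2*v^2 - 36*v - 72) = v^2 - 4*v - 12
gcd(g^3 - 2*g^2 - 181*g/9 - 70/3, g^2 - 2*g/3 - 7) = g + 7/3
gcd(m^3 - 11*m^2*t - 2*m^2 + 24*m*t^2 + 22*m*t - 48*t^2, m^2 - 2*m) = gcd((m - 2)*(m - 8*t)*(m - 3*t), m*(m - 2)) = m - 2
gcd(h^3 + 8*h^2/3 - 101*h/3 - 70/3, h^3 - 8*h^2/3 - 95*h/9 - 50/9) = h^2 - 13*h/3 - 10/3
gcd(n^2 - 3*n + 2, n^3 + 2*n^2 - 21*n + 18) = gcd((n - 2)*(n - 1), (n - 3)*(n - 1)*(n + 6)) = n - 1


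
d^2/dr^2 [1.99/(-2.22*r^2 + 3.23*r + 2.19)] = (-19.615032*r^2 + 28.538988*r + 1.99*(4.44*r - 3.23)*(8.88*r - 6.46) + 19.349964)/(-2.22*r^2 + 3.23*r + 2.19)^3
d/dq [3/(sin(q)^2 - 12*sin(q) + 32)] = 6*(6 - sin(q))*cos(q)/(sin(q)^2 - 12*sin(q) + 32)^2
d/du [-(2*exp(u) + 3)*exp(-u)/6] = exp(-u)/2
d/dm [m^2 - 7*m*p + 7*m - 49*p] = 2*m - 7*p + 7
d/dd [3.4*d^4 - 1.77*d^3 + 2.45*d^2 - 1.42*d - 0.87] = 13.6*d^3 - 5.31*d^2 + 4.9*d - 1.42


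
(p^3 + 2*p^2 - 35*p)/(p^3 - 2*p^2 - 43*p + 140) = p/(p - 4)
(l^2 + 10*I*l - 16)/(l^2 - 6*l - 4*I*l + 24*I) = (l^2 + 10*I*l - 16)/(l^2 - 6*l - 4*I*l + 24*I)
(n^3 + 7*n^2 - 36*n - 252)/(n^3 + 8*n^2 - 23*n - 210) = (n - 6)/(n - 5)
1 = 1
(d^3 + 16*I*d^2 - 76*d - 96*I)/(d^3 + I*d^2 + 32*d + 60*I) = (d^2 + 14*I*d - 48)/(d^2 - I*d + 30)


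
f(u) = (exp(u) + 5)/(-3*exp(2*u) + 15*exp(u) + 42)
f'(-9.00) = 0.00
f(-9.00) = 0.12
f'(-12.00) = 0.00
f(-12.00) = 0.12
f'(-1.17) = -0.00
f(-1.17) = 0.11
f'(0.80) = 0.03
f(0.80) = 0.12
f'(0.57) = 0.01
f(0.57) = 0.11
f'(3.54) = 0.02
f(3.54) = -0.01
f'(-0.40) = -0.00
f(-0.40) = 0.11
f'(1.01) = 0.05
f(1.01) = 0.13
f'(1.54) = 0.37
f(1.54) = 0.21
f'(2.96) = 0.05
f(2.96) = -0.03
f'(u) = (exp(u) + 5)*(6*exp(2*u) - 15*exp(u))/(-3*exp(2*u) + 15*exp(u) + 42)^2 + exp(u)/(-3*exp(2*u) + 15*exp(u) + 42) = ((exp(u) + 5)*(2*exp(u) - 5) - exp(2*u) + 5*exp(u) + 14)*exp(u)/(3*(-exp(2*u) + 5*exp(u) + 14)^2)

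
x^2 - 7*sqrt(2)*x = x*(x - 7*sqrt(2))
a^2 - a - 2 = (a - 2)*(a + 1)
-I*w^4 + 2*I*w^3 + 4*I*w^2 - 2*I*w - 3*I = (w - 3)*(w - 1)*(w + 1)*(-I*w - I)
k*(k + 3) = k^2 + 3*k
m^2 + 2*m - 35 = (m - 5)*(m + 7)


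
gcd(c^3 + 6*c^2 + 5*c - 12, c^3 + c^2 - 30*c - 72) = c^2 + 7*c + 12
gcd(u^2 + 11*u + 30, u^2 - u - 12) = 1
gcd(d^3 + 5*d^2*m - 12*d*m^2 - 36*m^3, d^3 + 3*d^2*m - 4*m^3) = d + 2*m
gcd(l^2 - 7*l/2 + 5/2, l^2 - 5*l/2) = l - 5/2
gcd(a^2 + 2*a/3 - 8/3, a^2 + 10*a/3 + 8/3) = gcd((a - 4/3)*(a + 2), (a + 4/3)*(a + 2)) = a + 2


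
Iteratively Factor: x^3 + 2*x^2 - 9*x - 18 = (x - 3)*(x^2 + 5*x + 6) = (x - 3)*(x + 2)*(x + 3)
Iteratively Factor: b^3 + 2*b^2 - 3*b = (b)*(b^2 + 2*b - 3) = b*(b - 1)*(b + 3)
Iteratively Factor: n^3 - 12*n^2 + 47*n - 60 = (n - 4)*(n^2 - 8*n + 15) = (n - 4)*(n - 3)*(n - 5)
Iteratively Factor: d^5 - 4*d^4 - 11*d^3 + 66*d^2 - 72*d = (d - 2)*(d^4 - 2*d^3 - 15*d^2 + 36*d) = (d - 3)*(d - 2)*(d^3 + d^2 - 12*d) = (d - 3)*(d - 2)*(d + 4)*(d^2 - 3*d) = (d - 3)^2*(d - 2)*(d + 4)*(d)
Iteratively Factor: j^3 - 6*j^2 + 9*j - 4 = (j - 1)*(j^2 - 5*j + 4) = (j - 4)*(j - 1)*(j - 1)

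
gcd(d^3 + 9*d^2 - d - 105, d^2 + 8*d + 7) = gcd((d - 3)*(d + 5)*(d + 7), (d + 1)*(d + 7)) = d + 7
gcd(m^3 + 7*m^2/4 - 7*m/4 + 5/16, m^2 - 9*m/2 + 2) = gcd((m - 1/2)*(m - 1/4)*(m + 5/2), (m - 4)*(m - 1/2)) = m - 1/2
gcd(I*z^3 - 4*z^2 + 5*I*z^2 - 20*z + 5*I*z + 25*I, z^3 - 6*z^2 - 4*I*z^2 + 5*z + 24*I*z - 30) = 1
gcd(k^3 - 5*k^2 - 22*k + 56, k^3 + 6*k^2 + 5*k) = 1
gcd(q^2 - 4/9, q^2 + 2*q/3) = q + 2/3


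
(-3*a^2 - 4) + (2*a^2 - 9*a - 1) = -a^2 - 9*a - 5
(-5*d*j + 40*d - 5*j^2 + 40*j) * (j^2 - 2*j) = -5*d*j^3 + 50*d*j^2 - 80*d*j - 5*j^4 + 50*j^3 - 80*j^2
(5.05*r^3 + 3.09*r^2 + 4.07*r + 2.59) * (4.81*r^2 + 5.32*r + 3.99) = 24.2905*r^5 + 41.7289*r^4 + 56.165*r^3 + 46.4394*r^2 + 30.0181*r + 10.3341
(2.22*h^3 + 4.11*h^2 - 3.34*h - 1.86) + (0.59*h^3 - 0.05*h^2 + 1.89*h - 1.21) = 2.81*h^3 + 4.06*h^2 - 1.45*h - 3.07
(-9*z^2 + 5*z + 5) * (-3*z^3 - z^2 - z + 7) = 27*z^5 - 6*z^4 - 11*z^3 - 73*z^2 + 30*z + 35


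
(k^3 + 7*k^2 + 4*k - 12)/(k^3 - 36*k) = (k^2 + k - 2)/(k*(k - 6))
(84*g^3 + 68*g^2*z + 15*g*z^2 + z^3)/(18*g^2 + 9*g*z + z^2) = (14*g^2 + 9*g*z + z^2)/(3*g + z)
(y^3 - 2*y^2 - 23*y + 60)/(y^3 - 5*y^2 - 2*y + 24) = (y + 5)/(y + 2)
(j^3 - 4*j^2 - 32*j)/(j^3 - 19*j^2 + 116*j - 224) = j*(j + 4)/(j^2 - 11*j + 28)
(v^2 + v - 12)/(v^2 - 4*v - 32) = (v - 3)/(v - 8)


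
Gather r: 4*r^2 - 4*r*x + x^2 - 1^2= 4*r^2 - 4*r*x + x^2 - 1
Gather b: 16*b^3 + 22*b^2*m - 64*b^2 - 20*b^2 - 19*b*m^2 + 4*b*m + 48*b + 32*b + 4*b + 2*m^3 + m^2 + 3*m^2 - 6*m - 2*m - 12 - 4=16*b^3 + b^2*(22*m - 84) + b*(-19*m^2 + 4*m + 84) + 2*m^3 + 4*m^2 - 8*m - 16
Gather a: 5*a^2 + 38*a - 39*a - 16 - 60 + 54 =5*a^2 - a - 22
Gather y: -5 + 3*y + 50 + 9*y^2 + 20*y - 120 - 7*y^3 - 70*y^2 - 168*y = -7*y^3 - 61*y^2 - 145*y - 75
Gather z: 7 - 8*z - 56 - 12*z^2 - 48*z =-12*z^2 - 56*z - 49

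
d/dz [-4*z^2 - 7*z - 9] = -8*z - 7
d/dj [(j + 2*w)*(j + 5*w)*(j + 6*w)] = 3*j^2 + 26*j*w + 52*w^2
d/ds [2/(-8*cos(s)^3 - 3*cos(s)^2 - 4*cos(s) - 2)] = 4*(12*sin(s)^2 - 3*cos(s) - 14)*sin(s)/(8*cos(s)^3 + 3*cos(s)^2 + 4*cos(s) + 2)^2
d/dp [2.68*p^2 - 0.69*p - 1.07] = 5.36*p - 0.69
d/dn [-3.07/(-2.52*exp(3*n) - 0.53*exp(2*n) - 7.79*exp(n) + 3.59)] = (-23.2092*exp(2*n) - 3.2542*exp(n) - 23.9153)*exp(n)/(2.52*exp(3*n) + 0.53*exp(2*n) + 7.79*exp(n) - 3.59)^2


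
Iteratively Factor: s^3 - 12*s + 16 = (s + 4)*(s^2 - 4*s + 4) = (s - 2)*(s + 4)*(s - 2)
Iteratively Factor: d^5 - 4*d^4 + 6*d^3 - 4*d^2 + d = (d)*(d^4 - 4*d^3 + 6*d^2 - 4*d + 1) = d*(d - 1)*(d^3 - 3*d^2 + 3*d - 1) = d*(d - 1)^2*(d^2 - 2*d + 1) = d*(d - 1)^3*(d - 1)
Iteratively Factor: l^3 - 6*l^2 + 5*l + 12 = (l + 1)*(l^2 - 7*l + 12) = (l - 3)*(l + 1)*(l - 4)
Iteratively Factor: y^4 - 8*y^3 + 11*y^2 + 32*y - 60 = (y - 5)*(y^3 - 3*y^2 - 4*y + 12) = (y - 5)*(y + 2)*(y^2 - 5*y + 6) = (y - 5)*(y - 3)*(y + 2)*(y - 2)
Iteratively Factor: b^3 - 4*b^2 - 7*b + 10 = (b - 5)*(b^2 + b - 2) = (b - 5)*(b - 1)*(b + 2)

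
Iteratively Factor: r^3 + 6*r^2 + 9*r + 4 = (r + 1)*(r^2 + 5*r + 4) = (r + 1)^2*(r + 4)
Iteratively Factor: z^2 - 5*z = (z)*(z - 5)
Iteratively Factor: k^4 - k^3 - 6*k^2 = (k + 2)*(k^3 - 3*k^2) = (k - 3)*(k + 2)*(k^2) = k*(k - 3)*(k + 2)*(k)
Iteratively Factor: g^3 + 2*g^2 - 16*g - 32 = (g - 4)*(g^2 + 6*g + 8) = (g - 4)*(g + 4)*(g + 2)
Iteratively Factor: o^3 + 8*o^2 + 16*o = (o + 4)*(o^2 + 4*o) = (o + 4)^2*(o)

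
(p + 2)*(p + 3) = p^2 + 5*p + 6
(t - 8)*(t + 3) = t^2 - 5*t - 24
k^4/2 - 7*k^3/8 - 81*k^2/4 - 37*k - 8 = (k/2 + 1)*(k - 8)*(k + 1/4)*(k + 4)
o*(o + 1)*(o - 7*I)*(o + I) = o^4 + o^3 - 6*I*o^3 + 7*o^2 - 6*I*o^2 + 7*o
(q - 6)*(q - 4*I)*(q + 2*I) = q^3 - 6*q^2 - 2*I*q^2 + 8*q + 12*I*q - 48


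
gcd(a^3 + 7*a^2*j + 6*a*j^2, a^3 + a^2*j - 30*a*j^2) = a^2 + 6*a*j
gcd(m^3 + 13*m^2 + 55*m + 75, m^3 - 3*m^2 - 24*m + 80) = m + 5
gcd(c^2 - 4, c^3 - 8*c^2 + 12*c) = c - 2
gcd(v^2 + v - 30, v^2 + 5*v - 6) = v + 6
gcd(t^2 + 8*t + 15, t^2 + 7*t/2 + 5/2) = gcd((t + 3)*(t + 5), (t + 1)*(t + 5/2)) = 1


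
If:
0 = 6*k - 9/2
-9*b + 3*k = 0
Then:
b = 1/4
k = 3/4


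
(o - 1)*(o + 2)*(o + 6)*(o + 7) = o^4 + 14*o^3 + 53*o^2 + 16*o - 84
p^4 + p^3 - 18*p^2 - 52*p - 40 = (p - 5)*(p + 2)^3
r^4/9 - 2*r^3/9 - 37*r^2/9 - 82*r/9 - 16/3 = (r/3 + 1/3)*(r/3 + 1)*(r - 8)*(r + 2)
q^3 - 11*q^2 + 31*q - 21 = (q - 7)*(q - 3)*(q - 1)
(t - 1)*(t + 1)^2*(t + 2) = t^4 + 3*t^3 + t^2 - 3*t - 2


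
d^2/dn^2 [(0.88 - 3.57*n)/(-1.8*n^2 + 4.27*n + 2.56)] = ((33.6558 - 38.556*n)*(-1.8*n^2 + 4.27*n + 2.56) - (3.57*n - 0.88)*(3.6*n - 4.27)*(7.2*n - 8.54))/(-1.8*n^2 + 4.27*n + 2.56)^3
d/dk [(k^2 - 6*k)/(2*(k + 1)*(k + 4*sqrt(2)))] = (k*(6 - k)*(k + 1) + k*(6 - k)*(k + 4*sqrt(2)) + 2*(k - 3)*(k + 1)*(k + 4*sqrt(2)))/(2*(k + 1)^2*(k + 4*sqrt(2))^2)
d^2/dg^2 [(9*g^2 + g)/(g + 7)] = 868/(g^3 + 21*g^2 + 147*g + 343)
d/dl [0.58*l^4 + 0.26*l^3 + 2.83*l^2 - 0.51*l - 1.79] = 2.32*l^3 + 0.78*l^2 + 5.66*l - 0.51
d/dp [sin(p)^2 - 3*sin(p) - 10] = (2*sin(p) - 3)*cos(p)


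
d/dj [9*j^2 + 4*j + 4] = 18*j + 4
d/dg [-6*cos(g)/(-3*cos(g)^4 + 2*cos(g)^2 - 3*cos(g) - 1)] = 6*(9*sin(g)^4 - 16*sin(g)^2 + 6)*sin(g)/(3*cos(g)^4 - 2*cos(g)^2 + 3*cos(g) + 1)^2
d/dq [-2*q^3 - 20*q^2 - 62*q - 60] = -6*q^2 - 40*q - 62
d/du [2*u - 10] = 2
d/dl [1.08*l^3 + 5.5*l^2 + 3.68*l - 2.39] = 3.24*l^2 + 11.0*l + 3.68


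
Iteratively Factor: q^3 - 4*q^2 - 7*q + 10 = (q + 2)*(q^2 - 6*q + 5) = (q - 5)*(q + 2)*(q - 1)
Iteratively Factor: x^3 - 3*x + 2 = (x + 2)*(x^2 - 2*x + 1) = (x - 1)*(x + 2)*(x - 1)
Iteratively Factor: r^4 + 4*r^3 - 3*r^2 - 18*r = (r - 2)*(r^3 + 6*r^2 + 9*r) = (r - 2)*(r + 3)*(r^2 + 3*r) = r*(r - 2)*(r + 3)*(r + 3)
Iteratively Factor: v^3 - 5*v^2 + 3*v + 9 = (v - 3)*(v^2 - 2*v - 3) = (v - 3)^2*(v + 1)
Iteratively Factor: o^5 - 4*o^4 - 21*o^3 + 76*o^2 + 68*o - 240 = (o + 2)*(o^4 - 6*o^3 - 9*o^2 + 94*o - 120) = (o - 2)*(o + 2)*(o^3 - 4*o^2 - 17*o + 60) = (o - 3)*(o - 2)*(o + 2)*(o^2 - o - 20) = (o - 3)*(o - 2)*(o + 2)*(o + 4)*(o - 5)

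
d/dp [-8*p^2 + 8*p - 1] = 8 - 16*p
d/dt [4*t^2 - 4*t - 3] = 8*t - 4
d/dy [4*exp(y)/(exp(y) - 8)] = -32*exp(y)/(exp(2*y) - 16*exp(y) + 64)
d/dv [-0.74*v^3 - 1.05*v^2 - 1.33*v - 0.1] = -2.22*v^2 - 2.1*v - 1.33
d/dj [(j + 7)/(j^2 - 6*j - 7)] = (j^2 - 6*j - 2*(j - 3)*(j + 7) - 7)/(-j^2 + 6*j + 7)^2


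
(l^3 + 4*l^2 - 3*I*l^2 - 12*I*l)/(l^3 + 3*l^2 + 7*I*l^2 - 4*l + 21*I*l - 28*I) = l*(l - 3*I)/(l^2 + l*(-1 + 7*I) - 7*I)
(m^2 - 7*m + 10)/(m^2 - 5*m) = (m - 2)/m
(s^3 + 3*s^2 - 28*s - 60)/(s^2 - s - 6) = (s^2 + s - 30)/(s - 3)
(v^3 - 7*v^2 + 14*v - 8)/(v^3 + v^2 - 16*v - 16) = (v^2 - 3*v + 2)/(v^2 + 5*v + 4)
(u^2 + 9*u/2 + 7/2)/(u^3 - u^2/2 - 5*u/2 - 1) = (2*u + 7)/(2*u^2 - 3*u - 2)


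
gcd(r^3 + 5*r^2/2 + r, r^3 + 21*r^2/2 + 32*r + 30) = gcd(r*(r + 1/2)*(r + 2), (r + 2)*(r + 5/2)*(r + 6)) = r + 2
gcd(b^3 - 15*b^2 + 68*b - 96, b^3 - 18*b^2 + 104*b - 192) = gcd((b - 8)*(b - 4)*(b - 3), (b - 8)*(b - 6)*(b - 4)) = b^2 - 12*b + 32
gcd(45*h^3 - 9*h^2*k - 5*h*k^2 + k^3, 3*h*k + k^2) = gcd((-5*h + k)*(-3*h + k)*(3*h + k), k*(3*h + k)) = 3*h + k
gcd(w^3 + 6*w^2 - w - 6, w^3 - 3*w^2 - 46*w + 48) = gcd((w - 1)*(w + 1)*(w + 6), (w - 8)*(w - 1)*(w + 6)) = w^2 + 5*w - 6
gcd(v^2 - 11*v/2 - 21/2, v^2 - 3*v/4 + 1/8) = 1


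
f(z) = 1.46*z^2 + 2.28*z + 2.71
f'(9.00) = 28.56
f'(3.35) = 12.06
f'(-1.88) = -3.21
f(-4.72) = 24.47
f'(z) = 2.92*z + 2.28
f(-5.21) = 30.46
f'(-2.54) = -5.14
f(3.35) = 26.73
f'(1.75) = 7.39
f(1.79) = 11.47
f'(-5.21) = -12.93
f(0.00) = 2.71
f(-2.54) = 6.34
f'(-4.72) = -11.50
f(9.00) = 141.49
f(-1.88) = 3.58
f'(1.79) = 7.51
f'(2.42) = 9.35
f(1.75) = 11.17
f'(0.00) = 2.28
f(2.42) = 16.78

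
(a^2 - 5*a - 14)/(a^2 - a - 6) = (a - 7)/(a - 3)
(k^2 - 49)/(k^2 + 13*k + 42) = (k - 7)/(k + 6)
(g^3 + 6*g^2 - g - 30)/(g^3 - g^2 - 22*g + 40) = (g + 3)/(g - 4)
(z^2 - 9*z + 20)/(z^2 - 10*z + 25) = (z - 4)/(z - 5)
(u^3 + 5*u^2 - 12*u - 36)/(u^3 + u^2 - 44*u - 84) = (u - 3)/(u - 7)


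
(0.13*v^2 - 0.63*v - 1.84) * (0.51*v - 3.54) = 0.0663*v^3 - 0.7815*v^2 + 1.2918*v + 6.5136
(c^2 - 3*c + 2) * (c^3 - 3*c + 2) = c^5 - 3*c^4 - c^3 + 11*c^2 - 12*c + 4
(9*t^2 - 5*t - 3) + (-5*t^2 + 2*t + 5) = 4*t^2 - 3*t + 2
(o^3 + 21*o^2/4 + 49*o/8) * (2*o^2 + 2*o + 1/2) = 2*o^5 + 25*o^4/2 + 93*o^3/4 + 119*o^2/8 + 49*o/16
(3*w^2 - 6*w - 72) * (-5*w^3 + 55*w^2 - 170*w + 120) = -15*w^5 + 195*w^4 - 480*w^3 - 2580*w^2 + 11520*w - 8640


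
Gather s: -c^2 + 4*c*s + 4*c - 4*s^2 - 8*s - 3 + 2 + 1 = -c^2 + 4*c - 4*s^2 + s*(4*c - 8)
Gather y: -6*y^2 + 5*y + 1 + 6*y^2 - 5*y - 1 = 0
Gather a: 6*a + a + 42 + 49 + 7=7*a + 98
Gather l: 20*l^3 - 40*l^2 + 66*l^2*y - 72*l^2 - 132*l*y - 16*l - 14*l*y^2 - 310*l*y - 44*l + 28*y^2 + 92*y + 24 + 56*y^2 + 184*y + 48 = 20*l^3 + l^2*(66*y - 112) + l*(-14*y^2 - 442*y - 60) + 84*y^2 + 276*y + 72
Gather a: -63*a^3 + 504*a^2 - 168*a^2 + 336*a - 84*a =-63*a^3 + 336*a^2 + 252*a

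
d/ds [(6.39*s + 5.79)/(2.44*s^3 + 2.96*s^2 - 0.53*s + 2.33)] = (-31.1832*s^3 - 61.2972*s^2 - 34.2768*s + 17.9574)/(5.9536*s^6 + 14.4448*s^5 + 6.1752*s^4 + 8.2328*s^3 + 14.0745*s^2 - 2.4698*s + 5.4289)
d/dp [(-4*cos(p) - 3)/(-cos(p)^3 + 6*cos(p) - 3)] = 4*(-111*sin(p) + 8*sin(2*p) + 9*sin(3*p) + 4*sin(4*p))/(21*cos(p) - cos(3*p) - 12)^2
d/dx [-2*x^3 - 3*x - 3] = -6*x^2 - 3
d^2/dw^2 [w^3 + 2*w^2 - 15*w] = 6*w + 4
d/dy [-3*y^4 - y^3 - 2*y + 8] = -12*y^3 - 3*y^2 - 2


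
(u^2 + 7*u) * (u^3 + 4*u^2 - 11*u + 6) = u^5 + 11*u^4 + 17*u^3 - 71*u^2 + 42*u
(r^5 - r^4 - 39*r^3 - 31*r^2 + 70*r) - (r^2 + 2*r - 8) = r^5 - r^4 - 39*r^3 - 32*r^2 + 68*r + 8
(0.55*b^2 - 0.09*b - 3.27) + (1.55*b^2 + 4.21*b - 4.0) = 2.1*b^2 + 4.12*b - 7.27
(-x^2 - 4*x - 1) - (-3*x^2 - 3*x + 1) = 2*x^2 - x - 2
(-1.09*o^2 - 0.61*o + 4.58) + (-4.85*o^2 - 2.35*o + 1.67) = -5.94*o^2 - 2.96*o + 6.25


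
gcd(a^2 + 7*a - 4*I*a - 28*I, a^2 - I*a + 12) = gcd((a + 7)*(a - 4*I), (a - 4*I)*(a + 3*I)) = a - 4*I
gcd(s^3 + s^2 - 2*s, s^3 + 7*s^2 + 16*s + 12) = s + 2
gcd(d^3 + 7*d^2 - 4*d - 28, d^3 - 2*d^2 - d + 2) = d - 2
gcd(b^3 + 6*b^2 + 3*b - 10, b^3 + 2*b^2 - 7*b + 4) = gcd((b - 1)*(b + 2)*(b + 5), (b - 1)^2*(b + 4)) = b - 1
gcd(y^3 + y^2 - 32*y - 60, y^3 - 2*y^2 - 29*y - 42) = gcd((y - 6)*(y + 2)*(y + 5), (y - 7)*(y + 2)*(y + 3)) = y + 2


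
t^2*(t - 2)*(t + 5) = t^4 + 3*t^3 - 10*t^2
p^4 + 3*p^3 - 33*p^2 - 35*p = p*(p - 5)*(p + 1)*(p + 7)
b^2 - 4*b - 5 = (b - 5)*(b + 1)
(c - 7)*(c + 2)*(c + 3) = c^3 - 2*c^2 - 29*c - 42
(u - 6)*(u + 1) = u^2 - 5*u - 6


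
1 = 1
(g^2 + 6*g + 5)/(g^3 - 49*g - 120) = (g + 1)/(g^2 - 5*g - 24)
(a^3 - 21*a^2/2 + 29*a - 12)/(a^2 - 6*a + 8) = (a^2 - 13*a/2 + 3)/(a - 2)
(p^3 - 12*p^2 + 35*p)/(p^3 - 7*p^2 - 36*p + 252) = p*(p - 5)/(p^2 - 36)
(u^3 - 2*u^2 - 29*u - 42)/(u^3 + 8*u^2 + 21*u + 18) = (u - 7)/(u + 3)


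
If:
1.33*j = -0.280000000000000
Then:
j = -0.21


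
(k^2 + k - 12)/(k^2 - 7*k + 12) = (k + 4)/(k - 4)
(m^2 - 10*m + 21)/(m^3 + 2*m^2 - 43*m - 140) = (m - 3)/(m^2 + 9*m + 20)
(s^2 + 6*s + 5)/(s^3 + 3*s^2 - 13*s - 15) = 1/(s - 3)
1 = 1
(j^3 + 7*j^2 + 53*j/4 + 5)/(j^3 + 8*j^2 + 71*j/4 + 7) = (2*j + 5)/(2*j + 7)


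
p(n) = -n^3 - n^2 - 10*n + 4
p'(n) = -3*n^2 - 2*n - 10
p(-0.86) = 12.50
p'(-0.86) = -10.50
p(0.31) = 0.77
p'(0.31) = -10.91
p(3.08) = -65.50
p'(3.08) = -44.62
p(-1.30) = 17.51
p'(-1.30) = -12.47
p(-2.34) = 34.74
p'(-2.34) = -21.75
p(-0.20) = 5.97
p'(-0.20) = -9.72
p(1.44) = -15.46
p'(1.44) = -19.10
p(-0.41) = 8.00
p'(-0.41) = -9.68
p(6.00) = -308.00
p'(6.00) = -130.00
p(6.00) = -308.00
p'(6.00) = -130.00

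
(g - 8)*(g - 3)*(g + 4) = g^3 - 7*g^2 - 20*g + 96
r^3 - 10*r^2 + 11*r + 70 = (r - 7)*(r - 5)*(r + 2)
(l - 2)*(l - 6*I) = l^2 - 2*l - 6*I*l + 12*I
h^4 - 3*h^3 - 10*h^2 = h^2*(h - 5)*(h + 2)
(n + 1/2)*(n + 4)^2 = n^3 + 17*n^2/2 + 20*n + 8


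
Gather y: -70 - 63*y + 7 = -63*y - 63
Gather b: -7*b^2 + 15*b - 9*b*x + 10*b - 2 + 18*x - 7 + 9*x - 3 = -7*b^2 + b*(25 - 9*x) + 27*x - 12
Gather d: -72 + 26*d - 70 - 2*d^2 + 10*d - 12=-2*d^2 + 36*d - 154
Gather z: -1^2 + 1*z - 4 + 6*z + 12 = 7*z + 7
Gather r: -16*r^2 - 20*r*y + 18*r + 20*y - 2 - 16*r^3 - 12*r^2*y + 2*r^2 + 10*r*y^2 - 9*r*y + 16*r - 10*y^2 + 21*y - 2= -16*r^3 + r^2*(-12*y - 14) + r*(10*y^2 - 29*y + 34) - 10*y^2 + 41*y - 4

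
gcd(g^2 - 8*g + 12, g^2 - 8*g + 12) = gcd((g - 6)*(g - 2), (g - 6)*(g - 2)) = g^2 - 8*g + 12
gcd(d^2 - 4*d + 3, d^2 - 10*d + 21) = d - 3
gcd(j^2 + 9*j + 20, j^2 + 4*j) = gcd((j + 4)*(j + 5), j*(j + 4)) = j + 4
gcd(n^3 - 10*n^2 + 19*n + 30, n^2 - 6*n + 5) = n - 5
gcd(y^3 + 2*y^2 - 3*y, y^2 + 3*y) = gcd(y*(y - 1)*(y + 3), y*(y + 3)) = y^2 + 3*y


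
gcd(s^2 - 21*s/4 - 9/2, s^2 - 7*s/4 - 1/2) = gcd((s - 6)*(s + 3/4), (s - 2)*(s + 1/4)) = 1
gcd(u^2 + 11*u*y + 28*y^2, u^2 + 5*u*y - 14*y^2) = u + 7*y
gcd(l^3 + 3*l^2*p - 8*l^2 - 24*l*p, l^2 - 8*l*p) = l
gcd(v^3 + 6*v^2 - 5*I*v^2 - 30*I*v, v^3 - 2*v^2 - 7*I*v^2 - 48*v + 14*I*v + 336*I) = v + 6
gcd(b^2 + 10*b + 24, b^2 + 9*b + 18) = b + 6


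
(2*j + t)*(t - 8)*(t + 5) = 2*j*t^2 - 6*j*t - 80*j + t^3 - 3*t^2 - 40*t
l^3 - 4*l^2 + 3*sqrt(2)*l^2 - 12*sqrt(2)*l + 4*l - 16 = (l - 4)*(l + sqrt(2))*(l + 2*sqrt(2))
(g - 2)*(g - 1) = g^2 - 3*g + 2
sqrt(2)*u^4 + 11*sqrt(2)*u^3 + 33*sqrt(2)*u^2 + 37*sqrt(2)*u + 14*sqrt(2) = (u + 1)*(u + 2)*(u + 7)*(sqrt(2)*u + sqrt(2))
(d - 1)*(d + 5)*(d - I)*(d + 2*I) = d^4 + 4*d^3 + I*d^3 - 3*d^2 + 4*I*d^2 + 8*d - 5*I*d - 10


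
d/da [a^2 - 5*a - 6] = 2*a - 5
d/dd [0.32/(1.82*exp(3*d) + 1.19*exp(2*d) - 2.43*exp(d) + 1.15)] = (-1.7472*exp(2*d) - 0.7616*exp(d) + 0.7776)*exp(d)/(1.82*exp(3*d) + 1.19*exp(2*d) - 2.43*exp(d) + 1.15)^2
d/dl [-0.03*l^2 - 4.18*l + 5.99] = -0.06*l - 4.18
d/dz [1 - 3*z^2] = -6*z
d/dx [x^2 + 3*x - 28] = 2*x + 3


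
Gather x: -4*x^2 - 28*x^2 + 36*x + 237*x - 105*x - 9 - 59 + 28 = -32*x^2 + 168*x - 40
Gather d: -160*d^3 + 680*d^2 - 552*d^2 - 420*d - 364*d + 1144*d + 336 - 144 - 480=-160*d^3 + 128*d^2 + 360*d - 288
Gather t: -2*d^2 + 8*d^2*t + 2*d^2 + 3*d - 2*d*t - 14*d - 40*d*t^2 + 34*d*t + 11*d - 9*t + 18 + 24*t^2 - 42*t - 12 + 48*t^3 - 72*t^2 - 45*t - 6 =48*t^3 + t^2*(-40*d - 48) + t*(8*d^2 + 32*d - 96)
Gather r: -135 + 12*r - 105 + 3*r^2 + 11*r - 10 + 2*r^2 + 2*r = 5*r^2 + 25*r - 250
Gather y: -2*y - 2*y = -4*y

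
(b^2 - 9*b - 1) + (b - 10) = b^2 - 8*b - 11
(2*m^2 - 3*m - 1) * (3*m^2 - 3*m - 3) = 6*m^4 - 15*m^3 + 12*m + 3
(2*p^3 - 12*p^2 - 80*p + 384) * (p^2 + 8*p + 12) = 2*p^5 + 4*p^4 - 152*p^3 - 400*p^2 + 2112*p + 4608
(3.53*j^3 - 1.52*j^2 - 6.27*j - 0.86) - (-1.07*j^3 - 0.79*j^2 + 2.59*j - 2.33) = 4.6*j^3 - 0.73*j^2 - 8.86*j + 1.47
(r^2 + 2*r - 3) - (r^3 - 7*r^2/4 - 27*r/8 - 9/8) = -r^3 + 11*r^2/4 + 43*r/8 - 15/8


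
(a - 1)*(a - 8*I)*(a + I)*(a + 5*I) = a^4 - a^3 - 2*I*a^3 + 43*a^2 + 2*I*a^2 - 43*a + 40*I*a - 40*I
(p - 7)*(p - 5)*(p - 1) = p^3 - 13*p^2 + 47*p - 35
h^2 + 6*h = h*(h + 6)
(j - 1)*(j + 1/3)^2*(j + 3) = j^4 + 8*j^3/3 - 14*j^2/9 - 16*j/9 - 1/3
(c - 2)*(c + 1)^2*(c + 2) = c^4 + 2*c^3 - 3*c^2 - 8*c - 4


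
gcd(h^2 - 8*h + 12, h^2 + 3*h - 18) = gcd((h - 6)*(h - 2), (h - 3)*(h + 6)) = 1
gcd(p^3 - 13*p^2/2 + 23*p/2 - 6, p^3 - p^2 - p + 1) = p - 1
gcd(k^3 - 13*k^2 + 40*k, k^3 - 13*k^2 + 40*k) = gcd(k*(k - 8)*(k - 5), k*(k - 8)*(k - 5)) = k^3 - 13*k^2 + 40*k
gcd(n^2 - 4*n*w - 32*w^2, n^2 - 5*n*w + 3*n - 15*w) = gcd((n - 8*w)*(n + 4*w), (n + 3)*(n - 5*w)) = 1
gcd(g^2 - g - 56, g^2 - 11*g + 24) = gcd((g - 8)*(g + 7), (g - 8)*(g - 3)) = g - 8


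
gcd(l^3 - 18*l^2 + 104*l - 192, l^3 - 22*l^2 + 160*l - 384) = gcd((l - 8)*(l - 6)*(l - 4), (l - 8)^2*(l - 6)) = l^2 - 14*l + 48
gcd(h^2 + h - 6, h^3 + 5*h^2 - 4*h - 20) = h - 2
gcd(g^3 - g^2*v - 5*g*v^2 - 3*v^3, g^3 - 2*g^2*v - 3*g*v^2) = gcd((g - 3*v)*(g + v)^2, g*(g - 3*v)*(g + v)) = -g^2 + 2*g*v + 3*v^2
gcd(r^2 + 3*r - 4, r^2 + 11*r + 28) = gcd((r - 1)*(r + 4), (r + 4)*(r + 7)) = r + 4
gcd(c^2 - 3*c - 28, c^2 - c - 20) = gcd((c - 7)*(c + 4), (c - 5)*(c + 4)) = c + 4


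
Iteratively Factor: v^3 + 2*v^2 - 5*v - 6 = (v + 3)*(v^2 - v - 2) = (v - 2)*(v + 3)*(v + 1)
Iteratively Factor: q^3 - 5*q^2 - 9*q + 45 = (q - 3)*(q^2 - 2*q - 15) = (q - 5)*(q - 3)*(q + 3)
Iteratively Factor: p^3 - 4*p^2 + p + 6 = (p - 2)*(p^2 - 2*p - 3) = (p - 3)*(p - 2)*(p + 1)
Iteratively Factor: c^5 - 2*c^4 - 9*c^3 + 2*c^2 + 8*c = (c - 1)*(c^4 - c^3 - 10*c^2 - 8*c) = (c - 1)*(c + 1)*(c^3 - 2*c^2 - 8*c) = (c - 4)*(c - 1)*(c + 1)*(c^2 + 2*c) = (c - 4)*(c - 1)*(c + 1)*(c + 2)*(c)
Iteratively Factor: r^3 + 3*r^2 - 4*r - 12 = (r + 3)*(r^2 - 4) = (r - 2)*(r + 3)*(r + 2)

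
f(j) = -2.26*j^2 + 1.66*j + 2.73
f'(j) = 1.66 - 4.52*j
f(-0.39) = 1.74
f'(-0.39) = 3.42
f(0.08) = 2.85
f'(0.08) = 1.30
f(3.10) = -13.84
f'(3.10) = -12.35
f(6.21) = -74.12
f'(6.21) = -26.41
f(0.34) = 3.03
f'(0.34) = 0.12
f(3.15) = -14.47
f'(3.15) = -12.58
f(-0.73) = 0.31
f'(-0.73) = 4.96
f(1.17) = 1.58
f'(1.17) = -3.63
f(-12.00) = -342.63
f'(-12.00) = 55.90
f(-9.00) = -195.27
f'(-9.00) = 42.34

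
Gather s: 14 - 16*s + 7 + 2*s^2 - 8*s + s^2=3*s^2 - 24*s + 21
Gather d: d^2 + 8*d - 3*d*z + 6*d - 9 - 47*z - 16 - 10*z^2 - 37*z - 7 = d^2 + d*(14 - 3*z) - 10*z^2 - 84*z - 32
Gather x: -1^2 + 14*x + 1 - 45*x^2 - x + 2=-45*x^2 + 13*x + 2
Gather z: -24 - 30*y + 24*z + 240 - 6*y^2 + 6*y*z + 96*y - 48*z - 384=-6*y^2 + 66*y + z*(6*y - 24) - 168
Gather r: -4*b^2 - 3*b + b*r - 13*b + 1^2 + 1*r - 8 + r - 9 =-4*b^2 - 16*b + r*(b + 2) - 16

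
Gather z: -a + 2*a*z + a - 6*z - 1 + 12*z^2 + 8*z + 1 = 12*z^2 + z*(2*a + 2)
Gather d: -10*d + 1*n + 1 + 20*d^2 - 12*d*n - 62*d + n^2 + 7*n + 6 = 20*d^2 + d*(-12*n - 72) + n^2 + 8*n + 7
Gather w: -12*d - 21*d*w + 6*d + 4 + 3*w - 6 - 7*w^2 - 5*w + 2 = -6*d - 7*w^2 + w*(-21*d - 2)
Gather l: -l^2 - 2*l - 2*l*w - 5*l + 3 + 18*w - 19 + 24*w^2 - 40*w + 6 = -l^2 + l*(-2*w - 7) + 24*w^2 - 22*w - 10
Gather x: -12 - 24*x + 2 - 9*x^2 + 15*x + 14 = -9*x^2 - 9*x + 4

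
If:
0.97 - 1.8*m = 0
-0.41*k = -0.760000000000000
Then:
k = 1.85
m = 0.54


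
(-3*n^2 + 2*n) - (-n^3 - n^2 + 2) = n^3 - 2*n^2 + 2*n - 2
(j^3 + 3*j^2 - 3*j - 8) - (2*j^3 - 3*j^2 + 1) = -j^3 + 6*j^2 - 3*j - 9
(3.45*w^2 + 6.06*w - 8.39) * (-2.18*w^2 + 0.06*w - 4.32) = -7.521*w^4 - 13.0038*w^3 + 3.7498*w^2 - 26.6826*w + 36.2448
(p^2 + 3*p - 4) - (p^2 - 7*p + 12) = 10*p - 16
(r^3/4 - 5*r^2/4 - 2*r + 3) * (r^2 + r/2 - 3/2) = r^5/4 - 9*r^4/8 - 3*r^3 + 31*r^2/8 + 9*r/2 - 9/2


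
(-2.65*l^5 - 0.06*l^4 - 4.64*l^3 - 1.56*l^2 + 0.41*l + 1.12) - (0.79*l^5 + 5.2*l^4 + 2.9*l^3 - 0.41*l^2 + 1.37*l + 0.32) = -3.44*l^5 - 5.26*l^4 - 7.54*l^3 - 1.15*l^2 - 0.96*l + 0.8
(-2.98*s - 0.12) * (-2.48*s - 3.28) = 7.3904*s^2 + 10.072*s + 0.3936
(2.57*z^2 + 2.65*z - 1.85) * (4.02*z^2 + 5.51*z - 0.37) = 10.3314*z^4 + 24.8137*z^3 + 6.2136*z^2 - 11.174*z + 0.6845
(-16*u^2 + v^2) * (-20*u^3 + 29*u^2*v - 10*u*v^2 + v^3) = 320*u^5 - 464*u^4*v + 140*u^3*v^2 + 13*u^2*v^3 - 10*u*v^4 + v^5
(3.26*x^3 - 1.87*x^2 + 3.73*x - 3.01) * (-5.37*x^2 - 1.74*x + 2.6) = -17.5062*x^5 + 4.3695*x^4 - 8.3003*x^3 + 4.8115*x^2 + 14.9354*x - 7.826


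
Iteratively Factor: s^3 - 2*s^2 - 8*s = (s)*(s^2 - 2*s - 8) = s*(s + 2)*(s - 4)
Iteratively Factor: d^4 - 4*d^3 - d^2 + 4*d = (d)*(d^3 - 4*d^2 - d + 4) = d*(d - 4)*(d^2 - 1) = d*(d - 4)*(d + 1)*(d - 1)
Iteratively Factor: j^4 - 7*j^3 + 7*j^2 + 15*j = (j - 3)*(j^3 - 4*j^2 - 5*j) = (j - 5)*(j - 3)*(j^2 + j) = j*(j - 5)*(j - 3)*(j + 1)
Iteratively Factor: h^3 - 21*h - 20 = (h - 5)*(h^2 + 5*h + 4) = (h - 5)*(h + 4)*(h + 1)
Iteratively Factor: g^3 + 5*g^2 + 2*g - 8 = (g + 2)*(g^2 + 3*g - 4) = (g + 2)*(g + 4)*(g - 1)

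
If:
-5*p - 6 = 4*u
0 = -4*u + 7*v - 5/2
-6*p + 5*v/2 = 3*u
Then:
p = 91/113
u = -1133/452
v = -243/226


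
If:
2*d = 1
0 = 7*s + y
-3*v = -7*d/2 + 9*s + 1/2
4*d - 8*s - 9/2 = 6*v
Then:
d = 1/2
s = 1/2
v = -13/12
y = -7/2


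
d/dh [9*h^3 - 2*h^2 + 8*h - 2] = 27*h^2 - 4*h + 8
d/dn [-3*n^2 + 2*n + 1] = 2 - 6*n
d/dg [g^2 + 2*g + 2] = 2*g + 2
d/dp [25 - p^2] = -2*p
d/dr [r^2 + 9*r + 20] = 2*r + 9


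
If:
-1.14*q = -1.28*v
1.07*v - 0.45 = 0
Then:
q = 0.47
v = 0.42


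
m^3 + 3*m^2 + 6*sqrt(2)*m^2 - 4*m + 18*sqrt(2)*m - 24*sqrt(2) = (m - 1)*(m + 4)*(m + 6*sqrt(2))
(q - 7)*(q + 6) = q^2 - q - 42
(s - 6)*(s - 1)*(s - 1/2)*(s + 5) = s^4 - 5*s^3/2 - 28*s^2 + 89*s/2 - 15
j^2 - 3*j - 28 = (j - 7)*(j + 4)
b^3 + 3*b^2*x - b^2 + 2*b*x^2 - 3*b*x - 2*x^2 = (b - 1)*(b + x)*(b + 2*x)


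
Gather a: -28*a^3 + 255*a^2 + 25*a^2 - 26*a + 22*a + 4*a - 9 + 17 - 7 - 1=-28*a^3 + 280*a^2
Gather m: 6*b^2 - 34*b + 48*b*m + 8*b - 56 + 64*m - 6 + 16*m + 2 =6*b^2 - 26*b + m*(48*b + 80) - 60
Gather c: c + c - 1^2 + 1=2*c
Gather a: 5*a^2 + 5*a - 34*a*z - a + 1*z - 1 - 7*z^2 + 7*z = 5*a^2 + a*(4 - 34*z) - 7*z^2 + 8*z - 1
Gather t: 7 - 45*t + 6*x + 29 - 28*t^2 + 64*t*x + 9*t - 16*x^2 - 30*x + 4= -28*t^2 + t*(64*x - 36) - 16*x^2 - 24*x + 40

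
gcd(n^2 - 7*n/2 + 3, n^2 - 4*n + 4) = n - 2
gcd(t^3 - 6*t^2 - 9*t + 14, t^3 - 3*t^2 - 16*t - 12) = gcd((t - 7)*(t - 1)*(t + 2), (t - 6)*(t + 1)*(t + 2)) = t + 2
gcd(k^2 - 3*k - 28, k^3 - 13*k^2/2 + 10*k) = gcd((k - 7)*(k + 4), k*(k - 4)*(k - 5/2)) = 1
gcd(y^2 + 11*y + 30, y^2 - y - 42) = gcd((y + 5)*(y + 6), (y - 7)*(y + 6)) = y + 6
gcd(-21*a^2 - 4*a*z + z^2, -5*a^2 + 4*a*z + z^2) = 1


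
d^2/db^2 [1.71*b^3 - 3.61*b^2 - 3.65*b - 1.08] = 10.26*b - 7.22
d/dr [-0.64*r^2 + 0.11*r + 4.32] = 0.11 - 1.28*r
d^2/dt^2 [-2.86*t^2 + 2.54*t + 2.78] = -5.72000000000000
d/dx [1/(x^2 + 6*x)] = 2*(-x - 3)/(x^2*(x + 6)^2)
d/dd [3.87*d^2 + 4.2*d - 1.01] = 7.74*d + 4.2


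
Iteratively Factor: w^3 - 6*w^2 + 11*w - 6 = (w - 3)*(w^2 - 3*w + 2) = (w - 3)*(w - 2)*(w - 1)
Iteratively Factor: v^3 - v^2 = (v - 1)*(v^2) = v*(v - 1)*(v)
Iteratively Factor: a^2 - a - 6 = (a - 3)*(a + 2)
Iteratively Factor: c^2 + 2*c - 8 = (c + 4)*(c - 2)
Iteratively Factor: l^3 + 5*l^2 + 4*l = (l)*(l^2 + 5*l + 4) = l*(l + 4)*(l + 1)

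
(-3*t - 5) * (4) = -12*t - 20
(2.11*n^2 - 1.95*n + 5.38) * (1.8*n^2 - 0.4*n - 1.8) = 3.798*n^4 - 4.354*n^3 + 6.666*n^2 + 1.358*n - 9.684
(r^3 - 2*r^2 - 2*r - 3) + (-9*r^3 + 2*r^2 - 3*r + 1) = -8*r^3 - 5*r - 2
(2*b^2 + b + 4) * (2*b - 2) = 4*b^3 - 2*b^2 + 6*b - 8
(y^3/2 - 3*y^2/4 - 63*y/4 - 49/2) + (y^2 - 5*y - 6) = y^3/2 + y^2/4 - 83*y/4 - 61/2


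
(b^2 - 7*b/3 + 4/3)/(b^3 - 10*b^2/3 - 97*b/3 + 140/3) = (b - 1)/(b^2 - 2*b - 35)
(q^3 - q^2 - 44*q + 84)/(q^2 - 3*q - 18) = (q^2 + 5*q - 14)/(q + 3)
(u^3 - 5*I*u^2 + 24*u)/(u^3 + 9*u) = (u - 8*I)/(u - 3*I)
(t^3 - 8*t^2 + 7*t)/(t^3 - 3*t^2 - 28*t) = (t - 1)/(t + 4)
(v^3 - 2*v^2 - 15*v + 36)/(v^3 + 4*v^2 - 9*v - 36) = (v - 3)/(v + 3)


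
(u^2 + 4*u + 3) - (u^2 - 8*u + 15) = 12*u - 12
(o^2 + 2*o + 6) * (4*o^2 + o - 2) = 4*o^4 + 9*o^3 + 24*o^2 + 2*o - 12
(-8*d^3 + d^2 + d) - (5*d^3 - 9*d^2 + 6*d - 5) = -13*d^3 + 10*d^2 - 5*d + 5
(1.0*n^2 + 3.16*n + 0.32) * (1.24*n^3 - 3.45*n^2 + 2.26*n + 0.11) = 1.24*n^5 + 0.4684*n^4 - 8.2452*n^3 + 6.1476*n^2 + 1.0708*n + 0.0352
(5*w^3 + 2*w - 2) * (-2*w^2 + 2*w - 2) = -10*w^5 + 10*w^4 - 14*w^3 + 8*w^2 - 8*w + 4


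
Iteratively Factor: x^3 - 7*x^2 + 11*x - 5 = (x - 5)*(x^2 - 2*x + 1) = (x - 5)*(x - 1)*(x - 1)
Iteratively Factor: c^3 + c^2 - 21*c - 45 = (c - 5)*(c^2 + 6*c + 9) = (c - 5)*(c + 3)*(c + 3)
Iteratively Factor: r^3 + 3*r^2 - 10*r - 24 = (r + 4)*(r^2 - r - 6) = (r - 3)*(r + 4)*(r + 2)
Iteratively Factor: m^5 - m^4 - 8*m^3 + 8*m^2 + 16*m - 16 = (m - 2)*(m^4 + m^3 - 6*m^2 - 4*m + 8) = (m - 2)*(m + 2)*(m^3 - m^2 - 4*m + 4) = (m - 2)^2*(m + 2)*(m^2 + m - 2) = (m - 2)^2*(m - 1)*(m + 2)*(m + 2)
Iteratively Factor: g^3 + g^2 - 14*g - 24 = (g - 4)*(g^2 + 5*g + 6) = (g - 4)*(g + 3)*(g + 2)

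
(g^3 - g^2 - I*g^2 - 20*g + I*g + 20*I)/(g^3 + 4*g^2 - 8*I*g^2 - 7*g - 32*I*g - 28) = (g - 5)/(g - 7*I)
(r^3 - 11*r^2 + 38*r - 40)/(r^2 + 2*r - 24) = (r^2 - 7*r + 10)/(r + 6)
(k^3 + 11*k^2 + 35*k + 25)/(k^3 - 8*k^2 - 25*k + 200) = (k^2 + 6*k + 5)/(k^2 - 13*k + 40)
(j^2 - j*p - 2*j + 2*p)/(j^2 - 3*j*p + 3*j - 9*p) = (j^2 - j*p - 2*j + 2*p)/(j^2 - 3*j*p + 3*j - 9*p)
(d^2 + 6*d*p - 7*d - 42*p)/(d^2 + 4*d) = (d^2 + 6*d*p - 7*d - 42*p)/(d*(d + 4))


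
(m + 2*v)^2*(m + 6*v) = m^3 + 10*m^2*v + 28*m*v^2 + 24*v^3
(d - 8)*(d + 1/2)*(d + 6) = d^3 - 3*d^2/2 - 49*d - 24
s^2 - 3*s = s*(s - 3)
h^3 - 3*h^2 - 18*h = h*(h - 6)*(h + 3)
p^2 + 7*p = p*(p + 7)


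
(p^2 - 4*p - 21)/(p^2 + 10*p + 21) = (p - 7)/(p + 7)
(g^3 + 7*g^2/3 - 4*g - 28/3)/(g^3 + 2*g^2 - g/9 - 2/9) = 3*(3*g^2 + g - 14)/(9*g^2 - 1)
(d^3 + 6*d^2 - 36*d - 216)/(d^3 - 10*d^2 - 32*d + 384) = (d^2 - 36)/(d^2 - 16*d + 64)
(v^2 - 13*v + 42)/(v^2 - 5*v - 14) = (v - 6)/(v + 2)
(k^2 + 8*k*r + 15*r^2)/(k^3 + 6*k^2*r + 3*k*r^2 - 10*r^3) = (-k - 3*r)/(-k^2 - k*r + 2*r^2)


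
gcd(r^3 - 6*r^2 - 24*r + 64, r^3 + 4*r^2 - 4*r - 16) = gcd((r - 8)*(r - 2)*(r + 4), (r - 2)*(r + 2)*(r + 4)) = r^2 + 2*r - 8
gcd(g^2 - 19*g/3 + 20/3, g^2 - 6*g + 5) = g - 5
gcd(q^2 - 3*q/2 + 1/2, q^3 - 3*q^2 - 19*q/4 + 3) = q - 1/2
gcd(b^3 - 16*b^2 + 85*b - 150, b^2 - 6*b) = b - 6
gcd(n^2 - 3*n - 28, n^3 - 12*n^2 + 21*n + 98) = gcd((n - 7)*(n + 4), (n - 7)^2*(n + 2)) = n - 7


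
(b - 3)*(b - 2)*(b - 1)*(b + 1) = b^4 - 5*b^3 + 5*b^2 + 5*b - 6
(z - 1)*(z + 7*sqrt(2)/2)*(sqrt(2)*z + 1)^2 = 2*z^4 - 2*z^3 + 9*sqrt(2)*z^3 - 9*sqrt(2)*z^2 + 15*z^2 - 15*z + 7*sqrt(2)*z/2 - 7*sqrt(2)/2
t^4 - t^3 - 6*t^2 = t^2*(t - 3)*(t + 2)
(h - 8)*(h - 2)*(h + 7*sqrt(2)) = h^3 - 10*h^2 + 7*sqrt(2)*h^2 - 70*sqrt(2)*h + 16*h + 112*sqrt(2)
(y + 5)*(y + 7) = y^2 + 12*y + 35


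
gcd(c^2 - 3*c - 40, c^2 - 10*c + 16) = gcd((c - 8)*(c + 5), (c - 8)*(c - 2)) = c - 8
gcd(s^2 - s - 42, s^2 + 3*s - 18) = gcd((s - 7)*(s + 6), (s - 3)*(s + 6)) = s + 6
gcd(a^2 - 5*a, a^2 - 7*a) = a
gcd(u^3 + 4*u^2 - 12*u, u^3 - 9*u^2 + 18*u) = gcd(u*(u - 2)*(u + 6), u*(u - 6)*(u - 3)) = u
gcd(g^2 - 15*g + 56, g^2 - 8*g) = g - 8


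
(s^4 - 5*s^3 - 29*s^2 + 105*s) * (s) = s^5 - 5*s^4 - 29*s^3 + 105*s^2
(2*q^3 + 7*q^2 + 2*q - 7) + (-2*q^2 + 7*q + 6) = 2*q^3 + 5*q^2 + 9*q - 1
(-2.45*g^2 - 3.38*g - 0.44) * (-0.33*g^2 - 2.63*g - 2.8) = 0.8085*g^4 + 7.5589*g^3 + 15.8946*g^2 + 10.6212*g + 1.232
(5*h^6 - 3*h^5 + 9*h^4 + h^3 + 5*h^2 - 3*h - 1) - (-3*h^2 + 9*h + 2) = 5*h^6 - 3*h^5 + 9*h^4 + h^3 + 8*h^2 - 12*h - 3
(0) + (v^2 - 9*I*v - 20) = v^2 - 9*I*v - 20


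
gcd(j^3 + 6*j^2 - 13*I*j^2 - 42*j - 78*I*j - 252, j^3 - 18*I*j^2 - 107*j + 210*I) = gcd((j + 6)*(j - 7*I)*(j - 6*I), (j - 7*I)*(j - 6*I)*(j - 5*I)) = j^2 - 13*I*j - 42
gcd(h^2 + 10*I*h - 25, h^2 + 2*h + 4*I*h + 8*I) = 1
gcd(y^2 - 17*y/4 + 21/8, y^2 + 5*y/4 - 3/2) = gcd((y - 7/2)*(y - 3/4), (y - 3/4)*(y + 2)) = y - 3/4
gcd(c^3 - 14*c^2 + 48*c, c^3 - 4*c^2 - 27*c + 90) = c - 6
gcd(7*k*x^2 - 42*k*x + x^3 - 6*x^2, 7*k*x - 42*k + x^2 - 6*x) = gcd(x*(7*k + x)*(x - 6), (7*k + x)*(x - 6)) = 7*k*x - 42*k + x^2 - 6*x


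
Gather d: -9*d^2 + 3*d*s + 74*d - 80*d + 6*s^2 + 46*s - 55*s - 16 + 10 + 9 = -9*d^2 + d*(3*s - 6) + 6*s^2 - 9*s + 3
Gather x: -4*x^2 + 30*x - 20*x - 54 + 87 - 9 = -4*x^2 + 10*x + 24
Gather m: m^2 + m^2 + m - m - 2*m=2*m^2 - 2*m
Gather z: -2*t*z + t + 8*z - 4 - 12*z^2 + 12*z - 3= t - 12*z^2 + z*(20 - 2*t) - 7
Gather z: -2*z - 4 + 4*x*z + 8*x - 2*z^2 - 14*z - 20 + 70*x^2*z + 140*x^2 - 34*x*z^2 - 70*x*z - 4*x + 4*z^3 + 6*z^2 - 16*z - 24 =140*x^2 + 4*x + 4*z^3 + z^2*(4 - 34*x) + z*(70*x^2 - 66*x - 32) - 48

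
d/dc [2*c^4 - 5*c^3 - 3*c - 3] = 8*c^3 - 15*c^2 - 3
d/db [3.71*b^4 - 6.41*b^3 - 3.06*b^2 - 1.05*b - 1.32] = 14.84*b^3 - 19.23*b^2 - 6.12*b - 1.05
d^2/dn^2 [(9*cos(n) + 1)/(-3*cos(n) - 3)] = 8*(sin(n)^2 + cos(n) + 1)/(3*(cos(n) + 1)^3)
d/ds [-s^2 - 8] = -2*s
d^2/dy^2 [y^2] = 2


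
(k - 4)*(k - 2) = k^2 - 6*k + 8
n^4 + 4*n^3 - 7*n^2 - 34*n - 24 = (n - 3)*(n + 1)*(n + 2)*(n + 4)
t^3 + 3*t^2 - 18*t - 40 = (t - 4)*(t + 2)*(t + 5)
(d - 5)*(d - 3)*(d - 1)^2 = d^4 - 10*d^3 + 32*d^2 - 38*d + 15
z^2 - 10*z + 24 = (z - 6)*(z - 4)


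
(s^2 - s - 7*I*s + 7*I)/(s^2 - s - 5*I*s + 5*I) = (s - 7*I)/(s - 5*I)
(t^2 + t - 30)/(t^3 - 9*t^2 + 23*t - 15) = (t + 6)/(t^2 - 4*t + 3)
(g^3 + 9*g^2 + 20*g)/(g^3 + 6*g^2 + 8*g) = (g + 5)/(g + 2)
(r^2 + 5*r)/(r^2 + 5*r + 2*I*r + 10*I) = r/(r + 2*I)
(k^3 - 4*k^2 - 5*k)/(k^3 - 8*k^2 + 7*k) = (k^2 - 4*k - 5)/(k^2 - 8*k + 7)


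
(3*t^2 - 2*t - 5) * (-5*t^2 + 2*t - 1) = -15*t^4 + 16*t^3 + 18*t^2 - 8*t + 5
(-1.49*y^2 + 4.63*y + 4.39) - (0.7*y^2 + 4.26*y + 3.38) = -2.19*y^2 + 0.37*y + 1.01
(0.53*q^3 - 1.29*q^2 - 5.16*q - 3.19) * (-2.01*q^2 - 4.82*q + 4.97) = -1.0653*q^5 + 0.0382999999999996*q^4 + 19.2235*q^3 + 24.8718*q^2 - 10.2694*q - 15.8543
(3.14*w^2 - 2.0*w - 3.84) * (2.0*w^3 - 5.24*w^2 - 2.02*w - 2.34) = 6.28*w^5 - 20.4536*w^4 - 3.5428*w^3 + 16.814*w^2 + 12.4368*w + 8.9856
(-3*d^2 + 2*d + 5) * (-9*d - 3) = 27*d^3 - 9*d^2 - 51*d - 15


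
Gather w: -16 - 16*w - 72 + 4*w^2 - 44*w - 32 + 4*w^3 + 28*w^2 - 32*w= 4*w^3 + 32*w^2 - 92*w - 120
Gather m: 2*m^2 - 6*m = 2*m^2 - 6*m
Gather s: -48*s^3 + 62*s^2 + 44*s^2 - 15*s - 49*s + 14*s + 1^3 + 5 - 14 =-48*s^3 + 106*s^2 - 50*s - 8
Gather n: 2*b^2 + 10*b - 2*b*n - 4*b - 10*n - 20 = 2*b^2 + 6*b + n*(-2*b - 10) - 20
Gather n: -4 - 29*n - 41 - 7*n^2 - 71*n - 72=-7*n^2 - 100*n - 117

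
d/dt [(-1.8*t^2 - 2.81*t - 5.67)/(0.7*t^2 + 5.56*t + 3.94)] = (-8.041*t^2 - 6.246*t + 20.4538)/(0.49*t^4 + 7.784*t^3 + 36.4296*t^2 + 43.8128*t + 15.5236)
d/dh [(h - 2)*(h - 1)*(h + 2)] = 3*h^2 - 2*h - 4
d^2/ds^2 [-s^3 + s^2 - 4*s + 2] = 2 - 6*s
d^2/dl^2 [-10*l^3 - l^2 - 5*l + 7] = -60*l - 2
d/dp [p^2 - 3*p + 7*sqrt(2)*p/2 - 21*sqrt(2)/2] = 2*p - 3 + 7*sqrt(2)/2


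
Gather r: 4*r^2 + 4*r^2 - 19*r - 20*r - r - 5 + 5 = 8*r^2 - 40*r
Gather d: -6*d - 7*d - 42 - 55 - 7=-13*d - 104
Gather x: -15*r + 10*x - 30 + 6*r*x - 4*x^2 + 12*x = -15*r - 4*x^2 + x*(6*r + 22) - 30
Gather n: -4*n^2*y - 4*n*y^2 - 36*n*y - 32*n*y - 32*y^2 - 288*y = -4*n^2*y + n*(-4*y^2 - 68*y) - 32*y^2 - 288*y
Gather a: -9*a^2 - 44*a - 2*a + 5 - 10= -9*a^2 - 46*a - 5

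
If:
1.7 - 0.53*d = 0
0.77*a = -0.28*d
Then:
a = -1.17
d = 3.21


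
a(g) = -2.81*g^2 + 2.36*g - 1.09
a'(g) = 2.36 - 5.62*g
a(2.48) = -12.52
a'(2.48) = -11.58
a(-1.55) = -11.50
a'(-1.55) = 11.07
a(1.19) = -2.26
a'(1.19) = -4.33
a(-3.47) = -43.11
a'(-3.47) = 21.86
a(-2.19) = -19.74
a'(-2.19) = 14.67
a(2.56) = -13.46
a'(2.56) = -12.03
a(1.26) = -2.58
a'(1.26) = -4.72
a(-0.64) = -3.75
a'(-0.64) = 5.96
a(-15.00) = -668.74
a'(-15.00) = 86.66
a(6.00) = -88.09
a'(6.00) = -31.36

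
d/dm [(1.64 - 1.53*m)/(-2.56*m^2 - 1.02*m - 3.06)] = (-3.9168*m^2 + 8.3968*m + 6.3546)/(6.5536*m^4 + 5.2224*m^3 + 16.7076*m^2 + 6.2424*m + 9.3636)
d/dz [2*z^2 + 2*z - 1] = 4*z + 2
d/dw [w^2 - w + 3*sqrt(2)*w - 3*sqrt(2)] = 2*w - 1 + 3*sqrt(2)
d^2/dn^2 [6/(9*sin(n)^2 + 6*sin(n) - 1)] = 36*(-54*sin(n)^4 - 27*sin(n)^3 + 69*sin(n)^2 + 53*sin(n) + 15)/(9*sin(n)^2 + 6*sin(n) - 1)^3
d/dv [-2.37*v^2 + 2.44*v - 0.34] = 2.44 - 4.74*v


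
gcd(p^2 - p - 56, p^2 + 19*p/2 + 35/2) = p + 7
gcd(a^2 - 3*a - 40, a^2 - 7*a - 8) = a - 8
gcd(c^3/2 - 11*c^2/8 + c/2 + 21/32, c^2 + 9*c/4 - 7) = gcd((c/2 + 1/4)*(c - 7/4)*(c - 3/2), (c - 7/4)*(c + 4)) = c - 7/4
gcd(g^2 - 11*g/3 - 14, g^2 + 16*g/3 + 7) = g + 7/3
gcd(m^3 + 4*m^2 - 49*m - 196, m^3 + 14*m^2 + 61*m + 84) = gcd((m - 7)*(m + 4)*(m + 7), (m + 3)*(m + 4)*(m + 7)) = m^2 + 11*m + 28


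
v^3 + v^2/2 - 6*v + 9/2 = (v - 3/2)*(v - 1)*(v + 3)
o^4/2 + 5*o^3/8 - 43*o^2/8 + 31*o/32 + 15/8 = (o/2 + 1/4)*(o - 5/2)*(o - 3/4)*(o + 4)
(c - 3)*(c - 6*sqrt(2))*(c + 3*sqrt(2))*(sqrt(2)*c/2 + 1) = sqrt(2)*c^4/2 - 3*sqrt(2)*c^3/2 - 2*c^3 - 21*sqrt(2)*c^2 + 6*c^2 - 36*c + 63*sqrt(2)*c + 108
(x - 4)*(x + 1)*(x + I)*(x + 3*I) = x^4 - 3*x^3 + 4*I*x^3 - 7*x^2 - 12*I*x^2 + 9*x - 16*I*x + 12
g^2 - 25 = (g - 5)*(g + 5)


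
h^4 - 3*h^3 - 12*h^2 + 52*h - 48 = (h - 3)*(h - 2)^2*(h + 4)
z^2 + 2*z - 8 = (z - 2)*(z + 4)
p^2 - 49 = (p - 7)*(p + 7)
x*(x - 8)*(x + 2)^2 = x^4 - 4*x^3 - 28*x^2 - 32*x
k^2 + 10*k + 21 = (k + 3)*(k + 7)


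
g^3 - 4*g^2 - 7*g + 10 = (g - 5)*(g - 1)*(g + 2)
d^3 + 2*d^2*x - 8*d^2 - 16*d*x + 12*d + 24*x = (d - 6)*(d - 2)*(d + 2*x)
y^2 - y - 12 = (y - 4)*(y + 3)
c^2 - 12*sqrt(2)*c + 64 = (c - 8*sqrt(2))*(c - 4*sqrt(2))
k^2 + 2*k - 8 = (k - 2)*(k + 4)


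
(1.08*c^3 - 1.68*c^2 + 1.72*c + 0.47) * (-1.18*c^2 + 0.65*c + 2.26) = -1.2744*c^5 + 2.6844*c^4 - 0.6808*c^3 - 3.2334*c^2 + 4.1927*c + 1.0622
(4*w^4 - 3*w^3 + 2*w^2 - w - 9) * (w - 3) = 4*w^5 - 15*w^4 + 11*w^3 - 7*w^2 - 6*w + 27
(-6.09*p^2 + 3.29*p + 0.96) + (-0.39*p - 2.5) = -6.09*p^2 + 2.9*p - 1.54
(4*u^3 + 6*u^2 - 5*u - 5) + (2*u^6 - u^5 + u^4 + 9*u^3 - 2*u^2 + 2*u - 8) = 2*u^6 - u^5 + u^4 + 13*u^3 + 4*u^2 - 3*u - 13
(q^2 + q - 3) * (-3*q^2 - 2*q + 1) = -3*q^4 - 5*q^3 + 8*q^2 + 7*q - 3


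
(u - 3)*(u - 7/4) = u^2 - 19*u/4 + 21/4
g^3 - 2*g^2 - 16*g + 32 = (g - 4)*(g - 2)*(g + 4)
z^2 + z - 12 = (z - 3)*(z + 4)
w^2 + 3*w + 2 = (w + 1)*(w + 2)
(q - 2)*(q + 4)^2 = q^3 + 6*q^2 - 32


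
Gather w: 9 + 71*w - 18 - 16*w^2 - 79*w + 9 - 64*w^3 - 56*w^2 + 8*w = -64*w^3 - 72*w^2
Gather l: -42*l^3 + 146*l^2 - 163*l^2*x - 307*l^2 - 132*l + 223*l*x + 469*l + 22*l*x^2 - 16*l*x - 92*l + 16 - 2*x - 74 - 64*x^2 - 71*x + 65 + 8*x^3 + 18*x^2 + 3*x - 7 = -42*l^3 + l^2*(-163*x - 161) + l*(22*x^2 + 207*x + 245) + 8*x^3 - 46*x^2 - 70*x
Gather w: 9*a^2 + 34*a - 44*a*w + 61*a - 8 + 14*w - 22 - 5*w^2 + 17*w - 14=9*a^2 + 95*a - 5*w^2 + w*(31 - 44*a) - 44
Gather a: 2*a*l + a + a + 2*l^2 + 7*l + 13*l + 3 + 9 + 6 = a*(2*l + 2) + 2*l^2 + 20*l + 18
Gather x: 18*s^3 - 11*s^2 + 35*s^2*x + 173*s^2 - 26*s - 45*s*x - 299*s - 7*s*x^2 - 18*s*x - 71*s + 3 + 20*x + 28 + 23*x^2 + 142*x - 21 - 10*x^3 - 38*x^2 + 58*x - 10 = 18*s^3 + 162*s^2 - 396*s - 10*x^3 + x^2*(-7*s - 15) + x*(35*s^2 - 63*s + 220)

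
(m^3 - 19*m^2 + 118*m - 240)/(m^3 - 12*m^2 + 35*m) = (m^2 - 14*m + 48)/(m*(m - 7))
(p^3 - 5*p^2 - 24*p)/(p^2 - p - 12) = p*(p - 8)/(p - 4)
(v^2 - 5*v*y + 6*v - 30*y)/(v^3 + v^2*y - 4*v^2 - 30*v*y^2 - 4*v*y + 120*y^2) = (v + 6)/(v^2 + 6*v*y - 4*v - 24*y)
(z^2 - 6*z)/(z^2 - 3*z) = (z - 6)/(z - 3)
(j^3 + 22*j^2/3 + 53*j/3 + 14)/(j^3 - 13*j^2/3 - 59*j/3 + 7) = (3*j^2 + 13*j + 14)/(3*j^2 - 22*j + 7)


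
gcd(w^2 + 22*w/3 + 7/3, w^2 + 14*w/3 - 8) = 1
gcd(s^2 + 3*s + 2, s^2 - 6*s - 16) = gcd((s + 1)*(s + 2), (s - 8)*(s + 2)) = s + 2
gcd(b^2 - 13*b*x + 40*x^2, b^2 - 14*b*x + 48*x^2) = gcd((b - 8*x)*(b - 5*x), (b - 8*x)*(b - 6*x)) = -b + 8*x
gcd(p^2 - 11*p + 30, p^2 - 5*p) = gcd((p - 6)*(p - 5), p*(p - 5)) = p - 5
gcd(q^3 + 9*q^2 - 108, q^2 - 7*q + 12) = q - 3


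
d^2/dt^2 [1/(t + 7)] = 2/(t + 7)^3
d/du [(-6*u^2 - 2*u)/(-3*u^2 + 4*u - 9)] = 6*(-5*u^2 + 18*u + 3)/(9*u^4 - 24*u^3 + 70*u^2 - 72*u + 81)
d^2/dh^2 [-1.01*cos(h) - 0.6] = 1.01*cos(h)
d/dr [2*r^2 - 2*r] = 4*r - 2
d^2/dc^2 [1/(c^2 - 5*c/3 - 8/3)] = 6*(9*c^2 - 15*c - (6*c - 5)^2 - 24)/(-3*c^2 + 5*c + 8)^3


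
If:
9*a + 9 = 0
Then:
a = -1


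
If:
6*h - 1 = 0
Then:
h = 1/6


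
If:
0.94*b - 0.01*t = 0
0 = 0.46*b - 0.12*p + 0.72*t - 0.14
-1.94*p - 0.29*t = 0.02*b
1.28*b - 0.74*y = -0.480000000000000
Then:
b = 0.00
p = -0.03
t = 0.19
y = 0.65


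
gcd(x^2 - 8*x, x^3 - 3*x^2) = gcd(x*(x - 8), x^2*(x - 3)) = x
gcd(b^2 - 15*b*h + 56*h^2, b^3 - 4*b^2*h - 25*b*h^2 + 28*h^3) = b - 7*h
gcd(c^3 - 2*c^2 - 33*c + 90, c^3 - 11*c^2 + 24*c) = c - 3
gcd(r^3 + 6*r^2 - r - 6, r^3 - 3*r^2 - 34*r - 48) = 1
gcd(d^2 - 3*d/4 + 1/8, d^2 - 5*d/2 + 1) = d - 1/2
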